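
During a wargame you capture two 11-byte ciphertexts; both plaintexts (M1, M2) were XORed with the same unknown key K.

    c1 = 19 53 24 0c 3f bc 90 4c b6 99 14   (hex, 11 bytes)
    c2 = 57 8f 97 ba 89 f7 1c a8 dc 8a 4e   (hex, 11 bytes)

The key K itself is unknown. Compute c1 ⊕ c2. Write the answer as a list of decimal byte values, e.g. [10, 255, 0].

c1 ⊕ c2 = (M1 ⊕ K) ⊕ (M2 ⊕ K) = M1 ⊕ M2 — the shared key cancels under XOR.
19 ⊕ 57 = 4e
53 ⊕ 8f = dc
24 ⊕ 97 = b3
0c ⊕ ba = b6
3f ⊕ 89 = b6
bc ⊕ f7 = 4b
90 ⊕ 1c = 8c
4c ⊕ a8 = e4
b6 ⊕ dc = 6a
99 ⊕ 8a = 13
14 ⊕ 4e = 5a

[78, 220, 179, 182, 182, 75, 140, 228, 106, 19, 90]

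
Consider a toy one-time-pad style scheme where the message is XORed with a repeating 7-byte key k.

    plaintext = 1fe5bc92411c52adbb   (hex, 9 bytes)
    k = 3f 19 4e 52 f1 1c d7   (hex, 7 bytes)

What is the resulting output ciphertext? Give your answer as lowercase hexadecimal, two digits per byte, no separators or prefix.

The 7-byte key repeats, so the effective keystream is 3f 19 4e 52 f1 1c d7 3f 19.
byte 0: 00011111 ^ 00111111 = 00100000
byte 1: 11100101 ^ 00011001 = 11111100
byte 2: 10111100 ^ 01001110 = 11110010
byte 3: 10010010 ^ 01010010 = 11000000
byte 4: 01000001 ^ 11110001 = 10110000
byte 5: 00011100 ^ 00011100 = 00000000
byte 6: 01010010 ^ 11010111 = 10000101
byte 7: 10101101 ^ 00111111 = 10010010
byte 8: 10111011 ^ 00011001 = 10100010

20fcf2c0b0008592a2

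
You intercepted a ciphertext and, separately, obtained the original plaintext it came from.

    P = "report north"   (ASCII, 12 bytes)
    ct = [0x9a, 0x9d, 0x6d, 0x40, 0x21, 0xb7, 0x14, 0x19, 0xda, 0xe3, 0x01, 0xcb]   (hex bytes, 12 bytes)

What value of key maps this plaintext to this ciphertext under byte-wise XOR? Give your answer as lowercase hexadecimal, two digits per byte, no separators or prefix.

e8f81d2f53c33477b59175a3

Since ct = P ⊕ key, XORing both sides with P gives key = P ⊕ ct.
01110010 xor 10011010 = 11101000
01100101 xor 10011101 = 11111000
01110000 xor 01101101 = 00011101
01101111 xor 01000000 = 00101111
01110010 xor 00100001 = 01010011
01110100 xor 10110111 = 11000011
00100000 xor 00010100 = 00110100
01101110 xor 00011001 = 01110111
01101111 xor 11011010 = 10110101
01110010 xor 11100011 = 10010001
01110100 xor 00000001 = 01110101
01101000 xor 11001011 = 10100011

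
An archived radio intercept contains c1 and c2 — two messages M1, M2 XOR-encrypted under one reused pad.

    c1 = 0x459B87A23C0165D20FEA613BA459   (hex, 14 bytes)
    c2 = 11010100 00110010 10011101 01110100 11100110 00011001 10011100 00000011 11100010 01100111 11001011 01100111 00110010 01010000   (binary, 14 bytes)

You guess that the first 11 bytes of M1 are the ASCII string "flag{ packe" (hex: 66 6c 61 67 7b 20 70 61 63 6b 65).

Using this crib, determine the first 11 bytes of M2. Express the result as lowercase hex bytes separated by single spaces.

f7 c5 7b b1 a1 38 89 b0 8e e6 cf

First, c1 ⊕ c2 = (M1 ⊕ K) ⊕ (M2 ⊕ K) = M1 ⊕ M2, so the key drops out. Then M2 = (M1 ⊕ M2) ⊕ M1 over the first 11 bytes.
byte 0: (45 ^ d4) ^ 66 = 91 ^ 66 = f7
byte 1: (9b ^ 32) ^ 6c = a9 ^ 6c = c5
byte 2: (87 ^ 9d) ^ 61 = 1a ^ 61 = 7b
byte 3: (a2 ^ 74) ^ 67 = d6 ^ 67 = b1
byte 4: (3c ^ e6) ^ 7b = da ^ 7b = a1
byte 5: (01 ^ 19) ^ 20 = 18 ^ 20 = 38
byte 6: (65 ^ 9c) ^ 70 = f9 ^ 70 = 89
byte 7: (d2 ^ 03) ^ 61 = d1 ^ 61 = b0
byte 8: (0f ^ e2) ^ 63 = ed ^ 63 = 8e
byte 9: (ea ^ 67) ^ 6b = 8d ^ 6b = e6
byte 10: (61 ^ cb) ^ 65 = aa ^ 65 = cf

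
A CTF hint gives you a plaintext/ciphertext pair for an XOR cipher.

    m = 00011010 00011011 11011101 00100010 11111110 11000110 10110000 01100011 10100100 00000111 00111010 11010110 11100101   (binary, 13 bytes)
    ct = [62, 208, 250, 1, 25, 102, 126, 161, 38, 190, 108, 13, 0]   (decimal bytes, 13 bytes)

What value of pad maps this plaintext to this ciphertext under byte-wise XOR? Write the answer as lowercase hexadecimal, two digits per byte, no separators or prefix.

Since ct = m ⊕ pad, XORing both sides with m gives pad = m ⊕ ct.
00011010 ^ 00111110 = 00100100
00011011 ^ 11010000 = 11001011
11011101 ^ 11111010 = 00100111
00100010 ^ 00000001 = 00100011
11111110 ^ 00011001 = 11100111
11000110 ^ 01100110 = 10100000
10110000 ^ 01111110 = 11001110
01100011 ^ 10100001 = 11000010
10100100 ^ 00100110 = 10000010
00000111 ^ 10111110 = 10111001
00111010 ^ 01101100 = 01010110
11010110 ^ 00001101 = 11011011
11100101 ^ 00000000 = 11100101

24cb2723e7a0cec282b956dbe5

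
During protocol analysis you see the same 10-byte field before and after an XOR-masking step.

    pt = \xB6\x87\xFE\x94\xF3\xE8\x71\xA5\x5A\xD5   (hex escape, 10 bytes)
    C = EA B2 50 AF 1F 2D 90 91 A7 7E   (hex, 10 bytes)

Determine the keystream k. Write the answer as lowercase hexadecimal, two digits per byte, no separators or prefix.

5c35ae3becc5e134fdab

Since C = pt ⊕ k, XORing both sides with pt gives k = pt ⊕ C.
byte 0: 182 XOR 234 =  92
byte 1: 135 XOR 178 =  53
byte 2: 254 XOR  80 = 174
byte 3: 148 XOR 175 =  59
byte 4: 243 XOR  31 = 236
byte 5: 232 XOR  45 = 197
byte 6: 113 XOR 144 = 225
byte 7: 165 XOR 145 =  52
byte 8:  90 XOR 167 = 253
byte 9: 213 XOR 126 = 171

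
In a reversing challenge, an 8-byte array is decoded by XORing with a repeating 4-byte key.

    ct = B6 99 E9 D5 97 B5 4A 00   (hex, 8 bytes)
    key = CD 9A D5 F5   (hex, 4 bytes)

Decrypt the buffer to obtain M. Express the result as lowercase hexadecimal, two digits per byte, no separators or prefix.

The 4-byte key repeats, so the effective keystream is cd 9a d5 f5 cd 9a d5 f5.
byte 0: b6 xor cd = 7b
byte 1: 99 xor 9a = 03
byte 2: e9 xor d5 = 3c
byte 3: d5 xor f5 = 20
byte 4: 97 xor cd = 5a
byte 5: b5 xor 9a = 2f
byte 6: 4a xor d5 = 9f
byte 7: 00 xor f5 = f5

7b033c205a2f9ff5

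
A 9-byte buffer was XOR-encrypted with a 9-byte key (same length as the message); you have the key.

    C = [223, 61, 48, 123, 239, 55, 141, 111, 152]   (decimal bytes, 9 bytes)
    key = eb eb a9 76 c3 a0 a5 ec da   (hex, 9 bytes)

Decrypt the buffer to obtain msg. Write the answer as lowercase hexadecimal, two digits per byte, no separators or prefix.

223 XOR 235 =  52
 61 XOR 235 = 214
 48 XOR 169 = 153
123 XOR 118 =  13
239 XOR 195 =  44
 55 XOR 160 = 151
141 XOR 165 =  40
111 XOR 236 = 131
152 XOR 218 =  66

34d6990d2c97288342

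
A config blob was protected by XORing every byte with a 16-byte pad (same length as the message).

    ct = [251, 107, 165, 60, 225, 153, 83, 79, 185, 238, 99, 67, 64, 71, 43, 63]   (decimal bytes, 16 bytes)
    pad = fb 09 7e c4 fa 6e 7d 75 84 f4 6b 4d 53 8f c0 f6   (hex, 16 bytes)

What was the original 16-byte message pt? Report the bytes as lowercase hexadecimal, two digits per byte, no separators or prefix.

0062dbf81bf72e3a3d1a080e13c8ebc9

251 xor 251 =   0
107 xor   9 =  98
165 xor 126 = 219
 60 xor 196 = 248
225 xor 250 =  27
153 xor 110 = 247
 83 xor 125 =  46
 79 xor 117 =  58
185 xor 132 =  61
238 xor 244 =  26
 99 xor 107 =   8
 67 xor  77 =  14
 64 xor  83 =  19
 71 xor 143 = 200
 43 xor 192 = 235
 63 xor 246 = 201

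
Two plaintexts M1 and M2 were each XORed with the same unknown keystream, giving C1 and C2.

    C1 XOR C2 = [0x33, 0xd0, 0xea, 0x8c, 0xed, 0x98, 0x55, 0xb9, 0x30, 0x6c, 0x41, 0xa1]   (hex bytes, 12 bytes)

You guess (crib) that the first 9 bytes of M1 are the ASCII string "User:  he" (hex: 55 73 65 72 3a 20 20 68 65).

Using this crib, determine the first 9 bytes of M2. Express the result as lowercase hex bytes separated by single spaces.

66 a3 8f fe d7 b8 75 d1 55

Since C1 ⊕ C2 = M1 ⊕ M2, XORing with the guessed M1 bytes yields the corresponding M2 bytes: M2 = (C1 ⊕ C2) ⊕ M1.
byte 0: 00110011 ^ 01010101 = 01100110
byte 1: 11010000 ^ 01110011 = 10100011
byte 2: 11101010 ^ 01100101 = 10001111
byte 3: 10001100 ^ 01110010 = 11111110
byte 4: 11101101 ^ 00111010 = 11010111
byte 5: 10011000 ^ 00100000 = 10111000
byte 6: 01010101 ^ 00100000 = 01110101
byte 7: 10111001 ^ 01101000 = 11010001
byte 8: 00110000 ^ 01100101 = 01010101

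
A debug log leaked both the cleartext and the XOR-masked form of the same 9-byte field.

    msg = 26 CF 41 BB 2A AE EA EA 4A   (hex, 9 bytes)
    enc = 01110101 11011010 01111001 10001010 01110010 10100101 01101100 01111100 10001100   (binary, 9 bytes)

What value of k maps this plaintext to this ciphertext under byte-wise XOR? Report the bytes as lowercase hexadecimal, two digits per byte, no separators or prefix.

53153831580b8696c6

Since enc = msg ⊕ k, XORing both sides with msg gives k = msg ⊕ enc.
byte 0: 00100110 ⊕ 01110101 = 01010011
byte 1: 11001111 ⊕ 11011010 = 00010101
byte 2: 01000001 ⊕ 01111001 = 00111000
byte 3: 10111011 ⊕ 10001010 = 00110001
byte 4: 00101010 ⊕ 01110010 = 01011000
byte 5: 10101110 ⊕ 10100101 = 00001011
byte 6: 11101010 ⊕ 01101100 = 10000110
byte 7: 11101010 ⊕ 01111100 = 10010110
byte 8: 01001010 ⊕ 10001100 = 11000110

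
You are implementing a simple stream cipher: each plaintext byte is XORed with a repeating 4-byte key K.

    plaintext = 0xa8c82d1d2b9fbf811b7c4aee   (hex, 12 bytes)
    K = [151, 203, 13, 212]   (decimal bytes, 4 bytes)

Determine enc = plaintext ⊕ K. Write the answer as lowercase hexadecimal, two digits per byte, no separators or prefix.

3f0320c9bc54b2558cb7473a

The 4-byte key repeats, so the effective keystream is 97 cb 0d d4 97 cb 0d d4 97 cb 0d d4.
byte 0: a8 ^ 97 = 3f
byte 1: c8 ^ cb = 03
byte 2: 2d ^ 0d = 20
byte 3: 1d ^ d4 = c9
byte 4: 2b ^ 97 = bc
byte 5: 9f ^ cb = 54
byte 6: bf ^ 0d = b2
byte 7: 81 ^ d4 = 55
byte 8: 1b ^ 97 = 8c
byte 9: 7c ^ cb = b7
byte 10: 4a ^ 0d = 47
byte 11: ee ^ d4 = 3a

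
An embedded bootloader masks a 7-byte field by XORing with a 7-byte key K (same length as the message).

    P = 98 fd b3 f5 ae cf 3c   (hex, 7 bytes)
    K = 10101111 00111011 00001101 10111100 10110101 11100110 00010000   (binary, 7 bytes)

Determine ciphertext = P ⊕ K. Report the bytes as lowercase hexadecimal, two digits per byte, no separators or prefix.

37c6be491b292c

10011000 ⊕ 10101111 = 00110111
11111101 ⊕ 00111011 = 11000110
10110011 ⊕ 00001101 = 10111110
11110101 ⊕ 10111100 = 01001001
10101110 ⊕ 10110101 = 00011011
11001111 ⊕ 11100110 = 00101001
00111100 ⊕ 00010000 = 00101100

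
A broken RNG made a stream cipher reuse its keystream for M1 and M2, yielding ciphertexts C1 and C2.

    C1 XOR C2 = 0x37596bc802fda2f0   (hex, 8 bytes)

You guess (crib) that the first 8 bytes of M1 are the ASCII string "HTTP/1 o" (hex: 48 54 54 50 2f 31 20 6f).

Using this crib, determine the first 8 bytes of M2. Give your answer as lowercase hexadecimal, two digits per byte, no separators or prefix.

7f0d3f982dcc829f

Since C1 ⊕ C2 = M1 ⊕ M2, XORing with the guessed M1 bytes yields the corresponding M2 bytes: M2 = (C1 ⊕ C2) ⊕ M1.
byte 0: 37 XOR 48 = 7f
byte 1: 59 XOR 54 = 0d
byte 2: 6b XOR 54 = 3f
byte 3: c8 XOR 50 = 98
byte 4: 02 XOR 2f = 2d
byte 5: fd XOR 31 = cc
byte 6: a2 XOR 20 = 82
byte 7: f0 XOR 6f = 9f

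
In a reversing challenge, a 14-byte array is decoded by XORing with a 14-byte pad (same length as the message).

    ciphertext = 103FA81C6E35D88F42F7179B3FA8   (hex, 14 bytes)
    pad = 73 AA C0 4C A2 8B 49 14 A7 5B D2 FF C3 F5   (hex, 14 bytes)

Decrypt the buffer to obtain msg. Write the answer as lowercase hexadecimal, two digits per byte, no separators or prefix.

XOR is its own inverse, so applying the key byte-wise gives the result directly.
byte 0:  16 ^ 115 =  99
byte 1:  63 ^ 170 = 149
byte 2: 168 ^ 192 = 104
byte 3:  28 ^  76 =  80
byte 4: 110 ^ 162 = 204
byte 5:  53 ^ 139 = 190
byte 6: 216 ^  73 = 145
byte 7: 143 ^  20 = 155
byte 8:  66 ^ 167 = 229
byte 9: 247 ^  91 = 172
byte 10:  23 ^ 210 = 197
byte 11: 155 ^ 255 = 100
byte 12:  63 ^ 195 = 252
byte 13: 168 ^ 245 =  93

63956850ccbe919be5acc564fc5d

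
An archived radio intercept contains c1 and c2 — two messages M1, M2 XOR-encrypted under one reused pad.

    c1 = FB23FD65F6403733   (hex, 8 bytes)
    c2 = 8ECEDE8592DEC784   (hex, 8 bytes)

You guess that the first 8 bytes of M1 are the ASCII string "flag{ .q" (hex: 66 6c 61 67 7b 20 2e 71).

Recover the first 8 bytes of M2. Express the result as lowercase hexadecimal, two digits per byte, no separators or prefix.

First, c1 ⊕ c2 = (M1 ⊕ K) ⊕ (M2 ⊕ K) = M1 ⊕ M2, so the key drops out. Then M2 = (M1 ⊕ M2) ⊕ M1 over the first 8 bytes.
byte 0: (fb xor 8e) xor 66 = 75 xor 66 = 13
byte 1: (23 xor ce) xor 6c = ed xor 6c = 81
byte 2: (fd xor de) xor 61 = 23 xor 61 = 42
byte 3: (65 xor 85) xor 67 = e0 xor 67 = 87
byte 4: (f6 xor 92) xor 7b = 64 xor 7b = 1f
byte 5: (40 xor de) xor 20 = 9e xor 20 = be
byte 6: (37 xor c7) xor 2e = f0 xor 2e = de
byte 7: (33 xor 84) xor 71 = b7 xor 71 = c6

138142871fbedec6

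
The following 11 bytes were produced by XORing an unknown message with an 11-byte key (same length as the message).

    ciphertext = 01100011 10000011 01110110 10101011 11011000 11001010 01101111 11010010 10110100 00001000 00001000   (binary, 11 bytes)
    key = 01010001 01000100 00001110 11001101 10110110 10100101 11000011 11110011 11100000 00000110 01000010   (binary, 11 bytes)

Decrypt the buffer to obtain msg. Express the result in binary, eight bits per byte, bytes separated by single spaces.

XOR is its own inverse, so applying the key byte-wise gives the result directly.
01100011 ⊕ 01010001 = 00110010
10000011 ⊕ 01000100 = 11000111
01110110 ⊕ 00001110 = 01111000
10101011 ⊕ 11001101 = 01100110
11011000 ⊕ 10110110 = 01101110
11001010 ⊕ 10100101 = 01101111
01101111 ⊕ 11000011 = 10101100
11010010 ⊕ 11110011 = 00100001
10110100 ⊕ 11100000 = 01010100
00001000 ⊕ 00000110 = 00001110
00001000 ⊕ 01000010 = 01001010

00110010 11000111 01111000 01100110 01101110 01101111 10101100 00100001 01010100 00001110 01001010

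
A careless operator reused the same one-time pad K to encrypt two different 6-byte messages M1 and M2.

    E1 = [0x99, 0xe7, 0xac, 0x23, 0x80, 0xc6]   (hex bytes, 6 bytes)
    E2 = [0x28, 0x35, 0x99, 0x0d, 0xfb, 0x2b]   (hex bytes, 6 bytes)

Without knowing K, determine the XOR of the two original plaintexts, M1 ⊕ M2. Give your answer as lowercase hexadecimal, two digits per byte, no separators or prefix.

b1d2352e7bed

E1 ⊕ E2 = (M1 ⊕ K) ⊕ (M2 ⊕ K) = M1 ⊕ M2 — the shared key cancels under XOR.
10011001 xor 00101000 = 10110001
11100111 xor 00110101 = 11010010
10101100 xor 10011001 = 00110101
00100011 xor 00001101 = 00101110
10000000 xor 11111011 = 01111011
11000110 xor 00101011 = 11101101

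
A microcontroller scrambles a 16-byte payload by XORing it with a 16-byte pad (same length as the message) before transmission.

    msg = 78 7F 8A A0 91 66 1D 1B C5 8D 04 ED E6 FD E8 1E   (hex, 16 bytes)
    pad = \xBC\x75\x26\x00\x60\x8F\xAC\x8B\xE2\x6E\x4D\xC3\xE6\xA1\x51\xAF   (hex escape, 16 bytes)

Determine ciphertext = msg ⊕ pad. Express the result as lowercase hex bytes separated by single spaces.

c4 0a ac a0 f1 e9 b1 90 27 e3 49 2e 00 5c b9 b1

XOR is its own inverse, so applying the key byte-wise gives the result directly.
byte 0: 78 xor bc = c4
byte 1: 7f xor 75 = 0a
byte 2: 8a xor 26 = ac
byte 3: a0 xor 00 = a0
byte 4: 91 xor 60 = f1
byte 5: 66 xor 8f = e9
byte 6: 1d xor ac = b1
byte 7: 1b xor 8b = 90
byte 8: c5 xor e2 = 27
byte 9: 8d xor 6e = e3
byte 10: 04 xor 4d = 49
byte 11: ed xor c3 = 2e
byte 12: e6 xor e6 = 00
byte 13: fd xor a1 = 5c
byte 14: e8 xor 51 = b9
byte 15: 1e xor af = b1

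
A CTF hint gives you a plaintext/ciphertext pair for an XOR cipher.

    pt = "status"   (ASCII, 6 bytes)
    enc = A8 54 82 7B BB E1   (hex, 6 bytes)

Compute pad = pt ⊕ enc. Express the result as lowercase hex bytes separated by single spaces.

Since enc = pt ⊕ pad, XORing both sides with pt gives pad = pt ⊕ enc.
byte 0: 73 xor a8 = db
byte 1: 74 xor 54 = 20
byte 2: 61 xor 82 = e3
byte 3: 74 xor 7b = 0f
byte 4: 75 xor bb = ce
byte 5: 73 xor e1 = 92

db 20 e3 0f ce 92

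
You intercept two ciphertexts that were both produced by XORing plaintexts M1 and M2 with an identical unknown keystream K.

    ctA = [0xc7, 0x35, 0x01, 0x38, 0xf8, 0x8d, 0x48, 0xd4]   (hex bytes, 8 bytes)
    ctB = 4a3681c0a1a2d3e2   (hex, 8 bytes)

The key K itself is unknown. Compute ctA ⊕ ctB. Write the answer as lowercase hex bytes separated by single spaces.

ctA ⊕ ctB = (M1 ⊕ K) ⊕ (M2 ⊕ K) = M1 ⊕ M2 — the shared key cancels under XOR.
byte 0: c7 xor 4a = 8d
byte 1: 35 xor 36 = 03
byte 2: 01 xor 81 = 80
byte 3: 38 xor c0 = f8
byte 4: f8 xor a1 = 59
byte 5: 8d xor a2 = 2f
byte 6: 48 xor d3 = 9b
byte 7: d4 xor e2 = 36

8d 03 80 f8 59 2f 9b 36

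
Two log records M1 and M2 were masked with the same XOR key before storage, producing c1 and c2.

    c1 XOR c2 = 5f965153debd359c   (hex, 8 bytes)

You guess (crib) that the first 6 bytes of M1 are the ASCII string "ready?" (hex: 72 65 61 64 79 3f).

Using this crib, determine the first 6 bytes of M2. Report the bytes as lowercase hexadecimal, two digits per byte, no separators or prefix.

Since c1 ⊕ c2 = M1 ⊕ M2, XORing with the guessed M1 bytes yields the corresponding M2 bytes: M2 = (c1 ⊕ c2) ⊕ M1.
 95 ⊕ 114 =  45
150 ⊕ 101 = 243
 81 ⊕  97 =  48
 83 ⊕ 100 =  55
222 ⊕ 121 = 167
189 ⊕  63 = 130

2df33037a782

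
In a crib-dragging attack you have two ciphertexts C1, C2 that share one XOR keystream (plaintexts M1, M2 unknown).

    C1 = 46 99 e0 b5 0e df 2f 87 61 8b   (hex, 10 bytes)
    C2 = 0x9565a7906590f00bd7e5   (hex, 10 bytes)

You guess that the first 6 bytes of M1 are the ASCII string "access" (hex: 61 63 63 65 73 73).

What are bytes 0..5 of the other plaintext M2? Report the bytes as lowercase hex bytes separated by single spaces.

b2 9f 24 40 18 3c

First, C1 ⊕ C2 = (M1 ⊕ K) ⊕ (M2 ⊕ K) = M1 ⊕ M2, so the key drops out. Then M2 = (M1 ⊕ M2) ⊕ M1 over the first 6 bytes.
byte 0: (46 xor 95) xor 61 = d3 xor 61 = b2
byte 1: (99 xor 65) xor 63 = fc xor 63 = 9f
byte 2: (e0 xor a7) xor 63 = 47 xor 63 = 24
byte 3: (b5 xor 90) xor 65 = 25 xor 65 = 40
byte 4: (0e xor 65) xor 73 = 6b xor 73 = 18
byte 5: (df xor 90) xor 73 = 4f xor 73 = 3c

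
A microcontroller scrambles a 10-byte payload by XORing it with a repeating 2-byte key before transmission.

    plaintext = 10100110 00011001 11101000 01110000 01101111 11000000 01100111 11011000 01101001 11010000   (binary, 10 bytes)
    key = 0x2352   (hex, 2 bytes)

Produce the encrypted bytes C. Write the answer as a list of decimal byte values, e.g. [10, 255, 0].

The 2-byte key repeats, so the effective keystream is 23 52 23 52 23 52 23 52 23 52.
byte 0: a6 XOR 23 = 85
byte 1: 19 XOR 52 = 4b
byte 2: e8 XOR 23 = cb
byte 3: 70 XOR 52 = 22
byte 4: 6f XOR 23 = 4c
byte 5: c0 XOR 52 = 92
byte 6: 67 XOR 23 = 44
byte 7: d8 XOR 52 = 8a
byte 8: 69 XOR 23 = 4a
byte 9: d0 XOR 52 = 82

[133, 75, 203, 34, 76, 146, 68, 138, 74, 130]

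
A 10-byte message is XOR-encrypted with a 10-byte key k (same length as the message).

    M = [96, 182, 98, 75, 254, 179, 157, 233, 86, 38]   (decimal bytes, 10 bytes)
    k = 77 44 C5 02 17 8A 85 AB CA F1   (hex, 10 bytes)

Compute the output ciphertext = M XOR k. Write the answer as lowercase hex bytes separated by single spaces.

17 f2 a7 49 e9 39 18 42 9c d7

60 XOR 77 = 17
b6 XOR 44 = f2
62 XOR c5 = a7
4b XOR 02 = 49
fe XOR 17 = e9
b3 XOR 8a = 39
9d XOR 85 = 18
e9 XOR ab = 42
56 XOR ca = 9c
26 XOR f1 = d7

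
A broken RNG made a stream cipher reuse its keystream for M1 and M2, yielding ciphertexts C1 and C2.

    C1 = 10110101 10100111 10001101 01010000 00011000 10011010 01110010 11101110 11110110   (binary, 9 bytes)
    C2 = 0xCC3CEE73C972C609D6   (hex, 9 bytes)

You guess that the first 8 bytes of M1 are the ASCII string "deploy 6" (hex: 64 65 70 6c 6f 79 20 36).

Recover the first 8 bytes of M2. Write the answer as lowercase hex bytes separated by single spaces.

First, C1 ⊕ C2 = (M1 ⊕ K) ⊕ (M2 ⊕ K) = M1 ⊕ M2, so the key drops out. Then M2 = (M1 ⊕ M2) ⊕ M1 over the first 8 bytes.
byte 0: (b5 XOR cc) XOR 64 = 79 XOR 64 = 1d
byte 1: (a7 XOR 3c) XOR 65 = 9b XOR 65 = fe
byte 2: (8d XOR ee) XOR 70 = 63 XOR 70 = 13
byte 3: (50 XOR 73) XOR 6c = 23 XOR 6c = 4f
byte 4: (18 XOR c9) XOR 6f = d1 XOR 6f = be
byte 5: (9a XOR 72) XOR 79 = e8 XOR 79 = 91
byte 6: (72 XOR c6) XOR 20 = b4 XOR 20 = 94
byte 7: (ee XOR 09) XOR 36 = e7 XOR 36 = d1

1d fe 13 4f be 91 94 d1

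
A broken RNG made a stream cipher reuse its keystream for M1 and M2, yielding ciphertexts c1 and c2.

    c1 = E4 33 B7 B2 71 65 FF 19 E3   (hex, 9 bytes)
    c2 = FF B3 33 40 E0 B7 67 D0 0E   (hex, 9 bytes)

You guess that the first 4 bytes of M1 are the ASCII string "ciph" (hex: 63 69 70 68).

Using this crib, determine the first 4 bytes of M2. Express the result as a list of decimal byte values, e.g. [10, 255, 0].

First, c1 ⊕ c2 = (M1 ⊕ K) ⊕ (M2 ⊕ K) = M1 ⊕ M2, so the key drops out. Then M2 = (M1 ⊕ M2) ⊕ M1 over the first 4 bytes.
byte 0: (e4 XOR ff) XOR 63 = 1b XOR 63 = 78
byte 1: (33 XOR b3) XOR 69 = 80 XOR 69 = e9
byte 2: (b7 XOR 33) XOR 70 = 84 XOR 70 = f4
byte 3: (b2 XOR 40) XOR 68 = f2 XOR 68 = 9a

[120, 233, 244, 154]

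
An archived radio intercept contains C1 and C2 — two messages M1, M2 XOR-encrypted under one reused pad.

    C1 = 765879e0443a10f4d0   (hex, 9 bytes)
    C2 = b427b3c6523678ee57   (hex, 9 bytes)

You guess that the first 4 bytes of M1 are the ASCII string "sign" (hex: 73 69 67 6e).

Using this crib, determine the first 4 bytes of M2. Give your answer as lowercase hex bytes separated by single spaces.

b1 16 ad 48

First, C1 ⊕ C2 = (M1 ⊕ K) ⊕ (M2 ⊕ K) = M1 ⊕ M2, so the key drops out. Then M2 = (M1 ⊕ M2) ⊕ M1 over the first 4 bytes.
byte 0: (76 xor b4) xor 73 = c2 xor 73 = b1
byte 1: (58 xor 27) xor 69 = 7f xor 69 = 16
byte 2: (79 xor b3) xor 67 = ca xor 67 = ad
byte 3: (e0 xor c6) xor 6e = 26 xor 6e = 48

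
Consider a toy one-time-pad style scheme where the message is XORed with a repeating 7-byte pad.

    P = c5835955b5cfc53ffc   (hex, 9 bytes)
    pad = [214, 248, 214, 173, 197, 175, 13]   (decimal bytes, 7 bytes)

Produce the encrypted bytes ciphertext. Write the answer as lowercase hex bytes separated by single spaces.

The 7-byte key repeats, so the effective keystream is d6 f8 d6 ad c5 af 0d d6 f8.
byte 0: 197 xor 214 =  19
byte 1: 131 xor 248 = 123
byte 2:  89 xor 214 = 143
byte 3:  85 xor 173 = 248
byte 4: 181 xor 197 = 112
byte 5: 207 xor 175 =  96
byte 6: 197 xor  13 = 200
byte 7:  63 xor 214 = 233
byte 8: 252 xor 248 =   4

13 7b 8f f8 70 60 c8 e9 04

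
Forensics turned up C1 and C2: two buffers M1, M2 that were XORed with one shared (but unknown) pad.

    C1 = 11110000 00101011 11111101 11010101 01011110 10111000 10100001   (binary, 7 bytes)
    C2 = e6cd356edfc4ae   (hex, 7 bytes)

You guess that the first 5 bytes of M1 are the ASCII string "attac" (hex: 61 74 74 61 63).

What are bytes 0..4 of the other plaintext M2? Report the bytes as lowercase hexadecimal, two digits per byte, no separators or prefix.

7792bcdae2

First, C1 ⊕ C2 = (M1 ⊕ K) ⊕ (M2 ⊕ K) = M1 ⊕ M2, so the key drops out. Then M2 = (M1 ⊕ M2) ⊕ M1 over the first 5 bytes.
byte 0: (f0 XOR e6) XOR 61 = 16 XOR 61 = 77
byte 1: (2b XOR cd) XOR 74 = e6 XOR 74 = 92
byte 2: (fd XOR 35) XOR 74 = c8 XOR 74 = bc
byte 3: (d5 XOR 6e) XOR 61 = bb XOR 61 = da
byte 4: (5e XOR df) XOR 63 = 81 XOR 63 = e2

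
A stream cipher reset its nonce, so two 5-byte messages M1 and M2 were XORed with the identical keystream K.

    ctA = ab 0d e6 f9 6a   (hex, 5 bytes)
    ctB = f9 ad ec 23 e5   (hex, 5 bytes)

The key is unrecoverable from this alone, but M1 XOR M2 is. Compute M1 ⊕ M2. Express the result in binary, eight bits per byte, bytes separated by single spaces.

ctA ⊕ ctB = (M1 ⊕ K) ⊕ (M2 ⊕ K) = M1 ⊕ M2 — the shared key cancels under XOR.
ab XOR f9 = 52
0d XOR ad = a0
e6 XOR ec = 0a
f9 XOR 23 = da
6a XOR e5 = 8f

01010010 10100000 00001010 11011010 10001111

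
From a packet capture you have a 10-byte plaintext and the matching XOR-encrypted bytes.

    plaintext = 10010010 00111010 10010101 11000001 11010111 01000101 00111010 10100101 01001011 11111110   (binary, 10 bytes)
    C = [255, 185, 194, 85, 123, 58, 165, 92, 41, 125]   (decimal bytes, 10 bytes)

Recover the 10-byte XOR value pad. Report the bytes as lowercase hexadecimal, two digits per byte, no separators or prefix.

Since C = plaintext ⊕ pad, XORing both sides with plaintext gives pad = plaintext ⊕ C.
byte 0: 92 ⊕ ff = 6d
byte 1: 3a ⊕ b9 = 83
byte 2: 95 ⊕ c2 = 57
byte 3: c1 ⊕ 55 = 94
byte 4: d7 ⊕ 7b = ac
byte 5: 45 ⊕ 3a = 7f
byte 6: 3a ⊕ a5 = 9f
byte 7: a5 ⊕ 5c = f9
byte 8: 4b ⊕ 29 = 62
byte 9: fe ⊕ 7d = 83

6d835794ac7f9ff96283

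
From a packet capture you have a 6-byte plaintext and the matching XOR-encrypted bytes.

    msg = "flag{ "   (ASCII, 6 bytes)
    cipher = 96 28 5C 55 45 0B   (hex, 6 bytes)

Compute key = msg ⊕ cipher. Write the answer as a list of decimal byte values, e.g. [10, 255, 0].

Since cipher = msg ⊕ key, XORing both sides with msg gives key = msg ⊕ cipher.
66 ^ 96 = f0
6c ^ 28 = 44
61 ^ 5c = 3d
67 ^ 55 = 32
7b ^ 45 = 3e
20 ^ 0b = 2b

[240, 68, 61, 50, 62, 43]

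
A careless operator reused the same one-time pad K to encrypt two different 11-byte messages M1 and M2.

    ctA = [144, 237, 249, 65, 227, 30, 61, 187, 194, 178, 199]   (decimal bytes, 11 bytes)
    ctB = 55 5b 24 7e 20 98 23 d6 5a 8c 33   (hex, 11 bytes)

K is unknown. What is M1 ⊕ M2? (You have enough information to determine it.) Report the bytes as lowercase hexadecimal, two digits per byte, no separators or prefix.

c5b6dd3fc3861e6d983ef4

ctA ⊕ ctB = (M1 ⊕ K) ⊕ (M2 ⊕ K) = M1 ⊕ M2 — the shared key cancels under XOR.
10010000 xor 01010101 = 11000101
11101101 xor 01011011 = 10110110
11111001 xor 00100100 = 11011101
01000001 xor 01111110 = 00111111
11100011 xor 00100000 = 11000011
00011110 xor 10011000 = 10000110
00111101 xor 00100011 = 00011110
10111011 xor 11010110 = 01101101
11000010 xor 01011010 = 10011000
10110010 xor 10001100 = 00111110
11000111 xor 00110011 = 11110100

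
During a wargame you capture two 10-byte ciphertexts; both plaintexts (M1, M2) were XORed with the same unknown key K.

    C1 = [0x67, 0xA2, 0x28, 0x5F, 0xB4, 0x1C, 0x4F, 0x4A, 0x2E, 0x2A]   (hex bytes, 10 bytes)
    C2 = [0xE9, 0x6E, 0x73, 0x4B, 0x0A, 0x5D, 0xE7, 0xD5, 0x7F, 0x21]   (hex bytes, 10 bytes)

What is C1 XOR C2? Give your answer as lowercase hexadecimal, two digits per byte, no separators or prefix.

C1 ⊕ C2 = (M1 ⊕ K) ⊕ (M2 ⊕ K) = M1 ⊕ M2 — the shared key cancels under XOR.
01100111 ^ 11101001 = 10001110
10100010 ^ 01101110 = 11001100
00101000 ^ 01110011 = 01011011
01011111 ^ 01001011 = 00010100
10110100 ^ 00001010 = 10111110
00011100 ^ 01011101 = 01000001
01001111 ^ 11100111 = 10101000
01001010 ^ 11010101 = 10011111
00101110 ^ 01111111 = 01010001
00101010 ^ 00100001 = 00001011

8ecc5b14be41a89f510b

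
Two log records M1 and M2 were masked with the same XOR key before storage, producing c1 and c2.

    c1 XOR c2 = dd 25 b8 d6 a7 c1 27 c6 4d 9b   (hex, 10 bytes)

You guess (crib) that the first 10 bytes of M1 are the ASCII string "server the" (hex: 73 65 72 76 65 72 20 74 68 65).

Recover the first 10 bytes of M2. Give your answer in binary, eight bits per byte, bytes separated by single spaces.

10101110 01000000 11001010 10100000 11000010 10110011 00000111 10110010 00100101 11111110

Since c1 ⊕ c2 = M1 ⊕ M2, XORing with the guessed M1 bytes yields the corresponding M2 bytes: M2 = (c1 ⊕ c2) ⊕ M1.
dd ^ 73 = ae
25 ^ 65 = 40
b8 ^ 72 = ca
d6 ^ 76 = a0
a7 ^ 65 = c2
c1 ^ 72 = b3
27 ^ 20 = 07
c6 ^ 74 = b2
4d ^ 68 = 25
9b ^ 65 = fe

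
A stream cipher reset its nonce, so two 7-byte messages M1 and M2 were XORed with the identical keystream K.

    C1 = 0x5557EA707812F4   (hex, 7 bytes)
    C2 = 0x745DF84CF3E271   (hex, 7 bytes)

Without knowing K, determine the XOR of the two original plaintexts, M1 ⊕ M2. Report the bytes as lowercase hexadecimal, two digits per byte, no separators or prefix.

C1 ⊕ C2 = (M1 ⊕ K) ⊕ (M2 ⊕ K) = M1 ⊕ M2 — the shared key cancels under XOR.
55 ⊕ 74 = 21
57 ⊕ 5d = 0a
ea ⊕ f8 = 12
70 ⊕ 4c = 3c
78 ⊕ f3 = 8b
12 ⊕ e2 = f0
f4 ⊕ 71 = 85

210a123c8bf085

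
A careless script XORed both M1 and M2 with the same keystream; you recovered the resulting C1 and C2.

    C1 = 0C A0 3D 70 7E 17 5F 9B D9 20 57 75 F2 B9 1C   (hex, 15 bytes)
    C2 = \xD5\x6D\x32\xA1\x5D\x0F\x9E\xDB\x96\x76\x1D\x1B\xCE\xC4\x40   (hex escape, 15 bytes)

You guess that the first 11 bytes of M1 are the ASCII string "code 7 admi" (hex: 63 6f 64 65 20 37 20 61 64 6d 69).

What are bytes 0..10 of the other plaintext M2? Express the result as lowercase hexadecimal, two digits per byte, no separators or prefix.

baa26bb4032fe1212b3b23

First, C1 ⊕ C2 = (M1 ⊕ K) ⊕ (M2 ⊕ K) = M1 ⊕ M2, so the key drops out. Then M2 = (M1 ⊕ M2) ⊕ M1 over the first 11 bytes.
byte 0: (0c ⊕ d5) ⊕ 63 = d9 ⊕ 63 = ba
byte 1: (a0 ⊕ 6d) ⊕ 6f = cd ⊕ 6f = a2
byte 2: (3d ⊕ 32) ⊕ 64 = 0f ⊕ 64 = 6b
byte 3: (70 ⊕ a1) ⊕ 65 = d1 ⊕ 65 = b4
byte 4: (7e ⊕ 5d) ⊕ 20 = 23 ⊕ 20 = 03
byte 5: (17 ⊕ 0f) ⊕ 37 = 18 ⊕ 37 = 2f
byte 6: (5f ⊕ 9e) ⊕ 20 = c1 ⊕ 20 = e1
byte 7: (9b ⊕ db) ⊕ 61 = 40 ⊕ 61 = 21
byte 8: (d9 ⊕ 96) ⊕ 64 = 4f ⊕ 64 = 2b
byte 9: (20 ⊕ 76) ⊕ 6d = 56 ⊕ 6d = 3b
byte 10: (57 ⊕ 1d) ⊕ 69 = 4a ⊕ 69 = 23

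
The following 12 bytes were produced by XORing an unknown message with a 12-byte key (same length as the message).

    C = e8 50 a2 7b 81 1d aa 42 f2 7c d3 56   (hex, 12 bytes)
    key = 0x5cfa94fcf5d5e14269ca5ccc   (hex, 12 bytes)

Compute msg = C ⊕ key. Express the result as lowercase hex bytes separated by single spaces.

XOR is its own inverse, so applying the key byte-wise gives the result directly.
11101000 XOR 01011100 = 10110100
01010000 XOR 11111010 = 10101010
10100010 XOR 10010100 = 00110110
01111011 XOR 11111100 = 10000111
10000001 XOR 11110101 = 01110100
00011101 XOR 11010101 = 11001000
10101010 XOR 11100001 = 01001011
01000010 XOR 01000010 = 00000000
11110010 XOR 01101001 = 10011011
01111100 XOR 11001010 = 10110110
11010011 XOR 01011100 = 10001111
01010110 XOR 11001100 = 10011010

b4 aa 36 87 74 c8 4b 00 9b b6 8f 9a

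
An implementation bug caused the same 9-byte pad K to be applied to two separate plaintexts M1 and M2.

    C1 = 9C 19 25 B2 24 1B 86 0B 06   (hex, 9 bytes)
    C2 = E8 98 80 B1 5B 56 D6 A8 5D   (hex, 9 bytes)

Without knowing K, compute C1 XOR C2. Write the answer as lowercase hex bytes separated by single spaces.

74 81 a5 03 7f 4d 50 a3 5b

C1 ⊕ C2 = (M1 ⊕ K) ⊕ (M2 ⊕ K) = M1 ⊕ M2 — the shared key cancels under XOR.
byte 0: 9c ^ e8 = 74
byte 1: 19 ^ 98 = 81
byte 2: 25 ^ 80 = a5
byte 3: b2 ^ b1 = 03
byte 4: 24 ^ 5b = 7f
byte 5: 1b ^ 56 = 4d
byte 6: 86 ^ d6 = 50
byte 7: 0b ^ a8 = a3
byte 8: 06 ^ 5d = 5b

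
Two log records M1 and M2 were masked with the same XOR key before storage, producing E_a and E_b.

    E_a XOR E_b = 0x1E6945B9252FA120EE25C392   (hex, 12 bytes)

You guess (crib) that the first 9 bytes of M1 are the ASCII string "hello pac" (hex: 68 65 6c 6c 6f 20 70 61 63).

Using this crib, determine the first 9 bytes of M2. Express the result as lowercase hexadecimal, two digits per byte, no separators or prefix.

Since E_a ⊕ E_b = M1 ⊕ M2, XORing with the guessed M1 bytes yields the corresponding M2 bytes: M2 = (E_a ⊕ E_b) ⊕ M1.
1e ⊕ 68 = 76
69 ⊕ 65 = 0c
45 ⊕ 6c = 29
b9 ⊕ 6c = d5
25 ⊕ 6f = 4a
2f ⊕ 20 = 0f
a1 ⊕ 70 = d1
20 ⊕ 61 = 41
ee ⊕ 63 = 8d

760c29d54a0fd1418d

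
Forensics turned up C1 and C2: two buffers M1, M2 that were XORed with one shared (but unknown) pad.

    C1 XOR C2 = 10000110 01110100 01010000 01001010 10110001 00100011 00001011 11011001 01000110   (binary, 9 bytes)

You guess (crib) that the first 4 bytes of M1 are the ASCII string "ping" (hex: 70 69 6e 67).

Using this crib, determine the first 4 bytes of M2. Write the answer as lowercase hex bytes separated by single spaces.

Since C1 ⊕ C2 = M1 ⊕ M2, XORing with the guessed M1 bytes yields the corresponding M2 bytes: M2 = (C1 ⊕ C2) ⊕ M1.
byte 0: 10000110 ⊕ 01110000 = 11110110
byte 1: 01110100 ⊕ 01101001 = 00011101
byte 2: 01010000 ⊕ 01101110 = 00111110
byte 3: 01001010 ⊕ 01100111 = 00101101

f6 1d 3e 2d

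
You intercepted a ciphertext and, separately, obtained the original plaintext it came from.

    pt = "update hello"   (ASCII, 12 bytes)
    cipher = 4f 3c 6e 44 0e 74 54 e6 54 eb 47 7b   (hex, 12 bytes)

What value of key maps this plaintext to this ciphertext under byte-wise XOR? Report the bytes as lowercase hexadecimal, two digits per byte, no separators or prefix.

3a4c0a257a11748e31872b14

Since cipher = pt ⊕ key, XORing both sides with pt gives key = pt ⊕ cipher.
75 ^ 4f = 3a
70 ^ 3c = 4c
64 ^ 6e = 0a
61 ^ 44 = 25
74 ^ 0e = 7a
65 ^ 74 = 11
20 ^ 54 = 74
68 ^ e6 = 8e
65 ^ 54 = 31
6c ^ eb = 87
6c ^ 47 = 2b
6f ^ 7b = 14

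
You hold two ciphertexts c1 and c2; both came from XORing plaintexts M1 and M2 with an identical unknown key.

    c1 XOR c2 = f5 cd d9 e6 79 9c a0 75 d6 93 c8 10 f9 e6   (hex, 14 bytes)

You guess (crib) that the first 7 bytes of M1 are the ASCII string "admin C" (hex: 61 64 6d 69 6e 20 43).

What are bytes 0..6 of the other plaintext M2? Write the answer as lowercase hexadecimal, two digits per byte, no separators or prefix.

Since c1 ⊕ c2 = M1 ⊕ M2, XORing with the guessed M1 bytes yields the corresponding M2 bytes: M2 = (c1 ⊕ c2) ⊕ M1.
f5 xor 61 = 94
cd xor 64 = a9
d9 xor 6d = b4
e6 xor 69 = 8f
79 xor 6e = 17
9c xor 20 = bc
a0 xor 43 = e3

94a9b48f17bce3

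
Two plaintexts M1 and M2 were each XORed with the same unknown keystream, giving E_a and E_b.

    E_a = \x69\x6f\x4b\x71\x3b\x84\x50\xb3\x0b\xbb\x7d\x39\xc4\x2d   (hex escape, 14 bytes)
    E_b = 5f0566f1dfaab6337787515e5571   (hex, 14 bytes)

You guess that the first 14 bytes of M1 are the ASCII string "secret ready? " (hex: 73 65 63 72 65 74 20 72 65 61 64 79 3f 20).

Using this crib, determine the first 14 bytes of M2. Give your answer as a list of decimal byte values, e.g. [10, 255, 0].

First, E_a ⊕ E_b = (M1 ⊕ K) ⊕ (M2 ⊕ K) = M1 ⊕ M2, so the key drops out. Then M2 = (M1 ⊕ M2) ⊕ M1 over the first 14 bytes.
byte 0: (69 ⊕ 5f) ⊕ 73 = 36 ⊕ 73 = 45
byte 1: (6f ⊕ 05) ⊕ 65 = 6a ⊕ 65 = 0f
byte 2: (4b ⊕ 66) ⊕ 63 = 2d ⊕ 63 = 4e
byte 3: (71 ⊕ f1) ⊕ 72 = 80 ⊕ 72 = f2
byte 4: (3b ⊕ df) ⊕ 65 = e4 ⊕ 65 = 81
byte 5: (84 ⊕ aa) ⊕ 74 = 2e ⊕ 74 = 5a
byte 6: (50 ⊕ b6) ⊕ 20 = e6 ⊕ 20 = c6
byte 7: (b3 ⊕ 33) ⊕ 72 = 80 ⊕ 72 = f2
byte 8: (0b ⊕ 77) ⊕ 65 = 7c ⊕ 65 = 19
byte 9: (bb ⊕ 87) ⊕ 61 = 3c ⊕ 61 = 5d
byte 10: (7d ⊕ 51) ⊕ 64 = 2c ⊕ 64 = 48
byte 11: (39 ⊕ 5e) ⊕ 79 = 67 ⊕ 79 = 1e
byte 12: (c4 ⊕ 55) ⊕ 3f = 91 ⊕ 3f = ae
byte 13: (2d ⊕ 71) ⊕ 20 = 5c ⊕ 20 = 7c

[69, 15, 78, 242, 129, 90, 198, 242, 25, 93, 72, 30, 174, 124]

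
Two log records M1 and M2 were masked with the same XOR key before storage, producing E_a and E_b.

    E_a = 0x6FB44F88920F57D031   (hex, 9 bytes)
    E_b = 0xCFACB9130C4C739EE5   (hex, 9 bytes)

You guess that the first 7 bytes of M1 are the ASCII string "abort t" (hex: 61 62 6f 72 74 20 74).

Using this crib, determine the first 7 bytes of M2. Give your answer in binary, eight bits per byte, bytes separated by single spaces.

11000001 01111010 10011001 11101001 11101010 01100011 01010000

First, E_a ⊕ E_b = (M1 ⊕ K) ⊕ (M2 ⊕ K) = M1 ⊕ M2, so the key drops out. Then M2 = (M1 ⊕ M2) ⊕ M1 over the first 7 bytes.
byte 0: (6f XOR cf) XOR 61 = a0 XOR 61 = c1
byte 1: (b4 XOR ac) XOR 62 = 18 XOR 62 = 7a
byte 2: (4f XOR b9) XOR 6f = f6 XOR 6f = 99
byte 3: (88 XOR 13) XOR 72 = 9b XOR 72 = e9
byte 4: (92 XOR 0c) XOR 74 = 9e XOR 74 = ea
byte 5: (0f XOR 4c) XOR 20 = 43 XOR 20 = 63
byte 6: (57 XOR 73) XOR 74 = 24 XOR 74 = 50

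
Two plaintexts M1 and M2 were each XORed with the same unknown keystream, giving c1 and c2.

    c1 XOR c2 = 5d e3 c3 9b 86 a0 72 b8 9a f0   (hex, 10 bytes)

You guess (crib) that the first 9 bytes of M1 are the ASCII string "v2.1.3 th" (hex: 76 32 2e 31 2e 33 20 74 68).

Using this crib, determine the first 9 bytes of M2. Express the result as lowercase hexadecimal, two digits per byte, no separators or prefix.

2bd1edaaa89352ccf2

Since c1 ⊕ c2 = M1 ⊕ M2, XORing with the guessed M1 bytes yields the corresponding M2 bytes: M2 = (c1 ⊕ c2) ⊕ M1.
byte 0: 01011101 ^ 01110110 = 00101011
byte 1: 11100011 ^ 00110010 = 11010001
byte 2: 11000011 ^ 00101110 = 11101101
byte 3: 10011011 ^ 00110001 = 10101010
byte 4: 10000110 ^ 00101110 = 10101000
byte 5: 10100000 ^ 00110011 = 10010011
byte 6: 01110010 ^ 00100000 = 01010010
byte 7: 10111000 ^ 01110100 = 11001100
byte 8: 10011010 ^ 01101000 = 11110010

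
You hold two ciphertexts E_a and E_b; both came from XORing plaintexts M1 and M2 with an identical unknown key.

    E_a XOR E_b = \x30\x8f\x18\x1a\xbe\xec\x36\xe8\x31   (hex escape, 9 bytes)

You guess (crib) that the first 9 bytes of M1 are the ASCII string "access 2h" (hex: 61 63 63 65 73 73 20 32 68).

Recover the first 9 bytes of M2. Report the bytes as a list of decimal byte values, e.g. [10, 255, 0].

[81, 236, 123, 127, 205, 159, 22, 218, 89]

Since E_a ⊕ E_b = M1 ⊕ M2, XORing with the guessed M1 bytes yields the corresponding M2 bytes: M2 = (E_a ⊕ E_b) ⊕ M1.
30 ^ 61 = 51
8f ^ 63 = ec
18 ^ 63 = 7b
1a ^ 65 = 7f
be ^ 73 = cd
ec ^ 73 = 9f
36 ^ 20 = 16
e8 ^ 32 = da
31 ^ 68 = 59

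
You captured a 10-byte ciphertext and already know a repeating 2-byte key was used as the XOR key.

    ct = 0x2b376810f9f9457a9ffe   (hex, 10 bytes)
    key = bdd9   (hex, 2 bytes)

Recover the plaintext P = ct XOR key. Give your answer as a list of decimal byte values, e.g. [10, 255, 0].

[150, 238, 213, 201, 68, 32, 248, 163, 34, 39]

The 2-byte key repeats, so the effective keystream is bd d9 bd d9 bd d9 bd d9 bd d9.
byte 0: 00101011 ^ 10111101 = 10010110
byte 1: 00110111 ^ 11011001 = 11101110
byte 2: 01101000 ^ 10111101 = 11010101
byte 3: 00010000 ^ 11011001 = 11001001
byte 4: 11111001 ^ 10111101 = 01000100
byte 5: 11111001 ^ 11011001 = 00100000
byte 6: 01000101 ^ 10111101 = 11111000
byte 7: 01111010 ^ 11011001 = 10100011
byte 8: 10011111 ^ 10111101 = 00100010
byte 9: 11111110 ^ 11011001 = 00100111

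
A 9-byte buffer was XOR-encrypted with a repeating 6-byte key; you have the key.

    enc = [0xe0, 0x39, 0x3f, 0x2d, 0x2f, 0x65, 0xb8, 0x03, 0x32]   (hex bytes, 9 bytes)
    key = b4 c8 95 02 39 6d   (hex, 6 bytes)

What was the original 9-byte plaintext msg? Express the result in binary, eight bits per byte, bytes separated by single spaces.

The 6-byte key repeats, so the effective keystream is b4 c8 95 02 39 6d b4 c8 95.
byte 0: e0 xor b4 = 54
byte 1: 39 xor c8 = f1
byte 2: 3f xor 95 = aa
byte 3: 2d xor 02 = 2f
byte 4: 2f xor 39 = 16
byte 5: 65 xor 6d = 08
byte 6: b8 xor b4 = 0c
byte 7: 03 xor c8 = cb
byte 8: 32 xor 95 = a7

01010100 11110001 10101010 00101111 00010110 00001000 00001100 11001011 10100111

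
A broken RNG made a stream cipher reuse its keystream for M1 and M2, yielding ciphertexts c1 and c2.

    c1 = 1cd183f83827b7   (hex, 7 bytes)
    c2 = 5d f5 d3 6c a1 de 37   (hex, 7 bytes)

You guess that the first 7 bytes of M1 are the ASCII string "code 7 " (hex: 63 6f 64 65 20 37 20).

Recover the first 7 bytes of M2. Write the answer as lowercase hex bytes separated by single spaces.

First, c1 ⊕ c2 = (M1 ⊕ K) ⊕ (M2 ⊕ K) = M1 ⊕ M2, so the key drops out. Then M2 = (M1 ⊕ M2) ⊕ M1 over the first 7 bytes.
byte 0: (1c ^ 5d) ^ 63 = 41 ^ 63 = 22
byte 1: (d1 ^ f5) ^ 6f = 24 ^ 6f = 4b
byte 2: (83 ^ d3) ^ 64 = 50 ^ 64 = 34
byte 3: (f8 ^ 6c) ^ 65 = 94 ^ 65 = f1
byte 4: (38 ^ a1) ^ 20 = 99 ^ 20 = b9
byte 5: (27 ^ de) ^ 37 = f9 ^ 37 = ce
byte 6: (b7 ^ 37) ^ 20 = 80 ^ 20 = a0

22 4b 34 f1 b9 ce a0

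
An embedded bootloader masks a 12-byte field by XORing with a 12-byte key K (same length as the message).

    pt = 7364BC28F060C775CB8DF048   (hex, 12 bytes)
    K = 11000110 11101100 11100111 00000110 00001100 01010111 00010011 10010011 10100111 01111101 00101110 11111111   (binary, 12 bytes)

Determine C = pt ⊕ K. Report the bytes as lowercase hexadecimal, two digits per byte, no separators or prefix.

b5885b2efc37d4e66cf0deb7

115 ⊕ 198 = 181
100 ⊕ 236 = 136
188 ⊕ 231 =  91
 40 ⊕   6 =  46
240 ⊕  12 = 252
 96 ⊕  87 =  55
199 ⊕  19 = 212
117 ⊕ 147 = 230
203 ⊕ 167 = 108
141 ⊕ 125 = 240
240 ⊕  46 = 222
 72 ⊕ 255 = 183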